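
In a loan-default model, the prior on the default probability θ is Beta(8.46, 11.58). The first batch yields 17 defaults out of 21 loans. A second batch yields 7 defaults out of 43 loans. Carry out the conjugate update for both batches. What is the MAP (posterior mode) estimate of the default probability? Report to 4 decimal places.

The Beta prior is conjugate to a Binomial/Bernoulli likelihood; the update adds successes to α and failures to β.
After batch 1: Beta(8.46+17, 11.58+4) = Beta(25.46, 15.58).
After batch 2: Beta(25.46+7, 15.58+36) = Beta(32.46, 51.58).
Mode of Beta(a,b) for a,b>1 is (a−1)/(a+b−2) = 31.46/82.04 = 0.3835.

0.3835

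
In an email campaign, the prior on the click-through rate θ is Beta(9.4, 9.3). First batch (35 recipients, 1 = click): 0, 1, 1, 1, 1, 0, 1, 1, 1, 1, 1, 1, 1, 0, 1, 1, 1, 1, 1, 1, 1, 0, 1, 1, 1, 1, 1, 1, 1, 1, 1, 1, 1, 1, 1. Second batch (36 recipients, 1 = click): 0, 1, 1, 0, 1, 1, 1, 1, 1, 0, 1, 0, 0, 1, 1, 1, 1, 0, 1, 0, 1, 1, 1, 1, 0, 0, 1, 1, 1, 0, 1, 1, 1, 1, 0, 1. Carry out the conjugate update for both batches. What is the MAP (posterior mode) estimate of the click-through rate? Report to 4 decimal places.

0.7343

The Beta prior is conjugate to a Binomial/Bernoulli likelihood; the update adds successes to α and failures to β.
After batch 1: Beta(9.4+31, 9.3+4) = Beta(40.4, 13.3).
After batch 2: Beta(40.4+25, 13.3+11) = Beta(65.4, 24.3).
Mode of Beta(a,b) for a,b>1 is (a−1)/(a+b−2) = 64.4/87.7 = 0.7343.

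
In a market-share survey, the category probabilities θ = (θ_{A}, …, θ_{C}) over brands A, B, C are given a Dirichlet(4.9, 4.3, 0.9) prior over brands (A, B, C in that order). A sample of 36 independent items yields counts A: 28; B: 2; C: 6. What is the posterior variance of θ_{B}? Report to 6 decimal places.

0.002505

The Dirichlet prior is conjugate to the Multinomial likelihood: each posterior αⱼ = prior αⱼ + observed count nⱼ.
Posterior concentration: (32.9, 6.3, 6.9), total = 46.1.
Var[θ_j] = α_j(Σα−α_j)/((Σα)²(Σα+1)) = 6.3·39.8/(46.1²·47.1) = 0.002505.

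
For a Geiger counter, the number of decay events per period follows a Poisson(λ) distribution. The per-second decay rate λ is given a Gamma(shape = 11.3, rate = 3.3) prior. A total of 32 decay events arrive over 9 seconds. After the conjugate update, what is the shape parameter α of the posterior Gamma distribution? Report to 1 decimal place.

43.3

With a Gamma(shape α, rate β) prior, the Poisson likelihood is conjugate: the posterior is Gamma(α + ΣXᵢ, β + n).
Posterior: Gamma(α+S, β+n) = Gamma(11.3+32, 3.3+9) = Gamma(43.3, 12.3).
Posterior α = 43.3.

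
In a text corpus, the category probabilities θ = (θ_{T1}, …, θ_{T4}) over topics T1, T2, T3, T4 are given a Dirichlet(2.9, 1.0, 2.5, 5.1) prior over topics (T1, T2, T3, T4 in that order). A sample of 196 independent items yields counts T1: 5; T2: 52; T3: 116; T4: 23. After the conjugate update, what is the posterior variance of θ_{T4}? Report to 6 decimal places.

The Dirichlet prior is conjugate to the Multinomial likelihood: each posterior αⱼ = prior αⱼ + observed count nⱼ.
Posterior concentration: (7.9, 53.0, 118.5, 28.1), total = 207.5.
Var[θ_j] = α_j(Σα−α_j)/((Σα)²(Σα+1)) = 28.1·179.4/(207.5²·208.5) = 0.000562.

0.000562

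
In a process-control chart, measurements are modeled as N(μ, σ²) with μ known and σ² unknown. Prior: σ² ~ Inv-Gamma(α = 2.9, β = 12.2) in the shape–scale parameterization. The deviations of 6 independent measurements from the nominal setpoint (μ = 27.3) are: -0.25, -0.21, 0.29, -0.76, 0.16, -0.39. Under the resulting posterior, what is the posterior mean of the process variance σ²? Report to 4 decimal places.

With known mean μ and an Inverse-Gamma(α, β) prior on σ², the Normal likelihood is conjugate: posterior is Inv-Gamma(α + n/2, β + Σ(xᵢ−μ)²/2).
Σ(xᵢ−μ)² = (-0.25)² + (-0.21)² + (0.29)² + (-0.76)² + (0.16)² + (-0.39)² = 0.9460.
Posterior: Inv-Gamma(2.9 + 6/2, 12.2 + 0.9460/2) = Inv-Gamma(5.90, 12.67300).
E[σ²|data] = β/(α−1) = 12.67300/4.90 = 2.5863.

2.5863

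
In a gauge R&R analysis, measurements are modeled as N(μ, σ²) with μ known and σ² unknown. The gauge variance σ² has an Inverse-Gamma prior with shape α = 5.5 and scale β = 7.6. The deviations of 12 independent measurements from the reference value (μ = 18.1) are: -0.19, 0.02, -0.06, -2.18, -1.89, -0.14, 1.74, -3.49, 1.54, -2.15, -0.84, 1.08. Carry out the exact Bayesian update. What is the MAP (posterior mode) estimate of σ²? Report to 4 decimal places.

1.9063

With known mean μ and an Inverse-Gamma(α, β) prior on σ², the Normal likelihood is conjugate: posterior is Inv-Gamma(α + n/2, β + Σ(xᵢ−μ)²/2).
Σ(xᵢ−μ)² = (-0.19)² + (0.02)² + (-0.06)² + (-2.18)² + (-1.89)² + (-0.14)² + (1.74)² + (-3.49)² + (1.54)² + (-2.15)² + (-0.84)² + (1.08)² = 32.4580.
Posterior: Inv-Gamma(5.5 + 12/2, 7.6 + 32.4580/2) = Inv-Gamma(11.50, 23.82900).
Mode = β/(α+1) = 23.82900/12.50 = 1.9063.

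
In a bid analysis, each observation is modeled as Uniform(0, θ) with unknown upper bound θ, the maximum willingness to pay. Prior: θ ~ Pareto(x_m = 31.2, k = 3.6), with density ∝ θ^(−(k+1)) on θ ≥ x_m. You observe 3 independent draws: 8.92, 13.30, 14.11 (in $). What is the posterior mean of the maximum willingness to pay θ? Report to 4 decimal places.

A Pareto(scale x_m, shape k) prior on the upper bound θ of Uniform(0, θ) is conjugate: posterior is Pareto(max(x_m, max xᵢ), k + n).
Sample maximum = 14.11; prior scale x_m = 31.2 → posterior scale = max = 31.20.
Posterior shape = 3.6 + 3 = 6.6.
E[θ|data] = k·x_m/(k−1) = 6.6·31.20/5.6 = 36.7714.

36.7714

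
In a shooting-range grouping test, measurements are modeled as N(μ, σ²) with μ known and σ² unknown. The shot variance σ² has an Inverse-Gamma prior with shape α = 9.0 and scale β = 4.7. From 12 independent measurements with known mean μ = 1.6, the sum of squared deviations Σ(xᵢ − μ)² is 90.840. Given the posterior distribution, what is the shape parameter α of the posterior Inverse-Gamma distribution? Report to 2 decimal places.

15.00

With known mean μ and an Inverse-Gamma(α, β) prior on σ², the Normal likelihood is conjugate: posterior is Inv-Gamma(α + n/2, β + Σ(xᵢ−μ)²/2).
Posterior: Inv-Gamma(9.0 + 12/2, 4.7 + 90.840/2) = Inv-Gamma(15.00, 50.1200).
Posterior α = 15.00.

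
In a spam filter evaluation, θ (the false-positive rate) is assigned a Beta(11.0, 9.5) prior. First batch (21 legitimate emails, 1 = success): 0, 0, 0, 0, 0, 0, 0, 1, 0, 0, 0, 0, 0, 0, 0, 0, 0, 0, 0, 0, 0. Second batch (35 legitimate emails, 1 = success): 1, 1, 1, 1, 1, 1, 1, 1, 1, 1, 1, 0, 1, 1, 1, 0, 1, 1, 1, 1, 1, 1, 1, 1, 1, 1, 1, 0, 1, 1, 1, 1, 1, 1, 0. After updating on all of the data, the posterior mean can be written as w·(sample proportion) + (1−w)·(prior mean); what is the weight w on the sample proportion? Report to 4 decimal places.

0.7320

The Beta prior is conjugate to a Binomial/Bernoulli likelihood; the update adds successes to α and failures to β.
Total number of legitimate emails: n = 21 + 35 = 56.
Posterior mean = (α₀+k)/(α₀+β₀+n) = [n/(α₀+β₀+n)]·(k/n) + [(α₀+β₀)/(α₀+β₀+n)]·α₀/(α₀+β₀), so only n and the prior enter the weight.
The weight on the data is w = n/(α₀+β₀+n) = 56/(11.0+9.5+56) = 56/76.5 = 0.7320.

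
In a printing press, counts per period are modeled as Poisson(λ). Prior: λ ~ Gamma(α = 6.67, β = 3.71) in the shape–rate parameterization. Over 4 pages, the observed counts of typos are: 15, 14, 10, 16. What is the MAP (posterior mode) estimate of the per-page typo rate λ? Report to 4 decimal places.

7.8690

With a Gamma(shape α, rate β) prior, the Poisson likelihood is conjugate: the posterior is Gamma(α + ΣXᵢ, β + n).
Sum of counts S = 55 over n = 4 pages.
Posterior: Gamma(α+S, β+n) = Gamma(6.67+55, 3.71+4) = Gamma(61.67, 7.71).
Mode of Gamma(α,β) for α≥1 is (α−1)/β = 60.67/7.71 = 7.8690.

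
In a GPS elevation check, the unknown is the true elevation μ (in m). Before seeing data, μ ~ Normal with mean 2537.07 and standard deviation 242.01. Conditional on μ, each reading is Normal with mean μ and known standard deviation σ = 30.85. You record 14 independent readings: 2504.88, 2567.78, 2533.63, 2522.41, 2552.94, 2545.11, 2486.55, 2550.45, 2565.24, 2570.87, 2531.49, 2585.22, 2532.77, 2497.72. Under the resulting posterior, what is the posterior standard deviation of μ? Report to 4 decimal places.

8.2402

For Normal data with known variance σ², a Normal(μ₀, σ₀²) prior on μ is conjugate. Posterior precision = 1/σ₀² + n/σ²; posterior mean is the precision-weighted average of μ₀ and x̄.
σ₀² = 242.01² = 58568.8401, σ² = 30.85² = 951.7225; σ² + n·σ₀² = 951.7225 + 14·58568.8401 = 820915.4839.
Posterior precision = 1/σ₀² + n/σ² = 1/58568.8401 + 14/951.7225 = (σ² + n·σ₀²)/(σ₀²σ²) = 820915.4839/(58568.8401·951.7225); posterior variance σₙ² = σ₀²σ²/(σ² + n·σ₀²) = 58568.8401·951.7225/820915.4839 = 67.901366.
Posterior SD = √σₙ² = √(58568.8401·951.7225/820915.4839) = 8.2402.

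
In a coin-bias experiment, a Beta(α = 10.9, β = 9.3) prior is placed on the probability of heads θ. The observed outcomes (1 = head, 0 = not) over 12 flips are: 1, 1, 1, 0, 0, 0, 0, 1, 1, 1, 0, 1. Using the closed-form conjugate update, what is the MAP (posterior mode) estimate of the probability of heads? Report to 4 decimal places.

0.5596

The Beta prior is conjugate to a Binomial/Bernoulli likelihood; the update adds successes to α and failures to β.
Posterior: Beta(α+k, β+n−k) = Beta(10.9+7, 9.3+5) = Beta(17.9, 14.3).
Mode of Beta(a,b) for a,b>1 is (a−1)/(a+b−2) = 16.9/30.2 = 0.5596.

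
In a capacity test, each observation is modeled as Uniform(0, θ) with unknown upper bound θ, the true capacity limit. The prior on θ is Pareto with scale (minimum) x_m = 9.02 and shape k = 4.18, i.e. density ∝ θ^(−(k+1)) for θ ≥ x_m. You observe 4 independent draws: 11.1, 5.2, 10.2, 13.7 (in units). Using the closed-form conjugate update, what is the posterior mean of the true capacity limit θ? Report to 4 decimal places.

A Pareto(scale x_m, shape k) prior on the upper bound θ of Uniform(0, θ) is conjugate: posterior is Pareto(max(x_m, max xᵢ), k + n).
Sample maximum = 13.7; prior scale x_m = 9.02 → posterior scale = max = 13.70.
Posterior shape = 4.18 + 4 = 8.18.
E[θ|data] = k·x_m/(k−1) = 8.18·13.70/7.18 = 15.6081.

15.6081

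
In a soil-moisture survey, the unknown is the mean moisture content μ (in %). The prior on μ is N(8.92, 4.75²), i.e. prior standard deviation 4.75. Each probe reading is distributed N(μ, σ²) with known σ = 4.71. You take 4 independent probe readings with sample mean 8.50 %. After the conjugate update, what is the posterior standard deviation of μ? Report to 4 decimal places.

2.1099

For Normal data with known variance σ², a Normal(μ₀, σ₀²) prior on μ is conjugate. Posterior precision = 1/σ₀² + n/σ²; posterior mean is the precision-weighted average of μ₀ and x̄.
σ₀² = 4.75² = 22.5625, σ² = 4.71² = 22.1841; σ² + n·σ₀² = 22.1841 + 4·22.5625 = 112.4341.
Posterior precision = 1/σ₀² + n/σ² = 1/22.5625 + 4/22.1841 = (σ² + n·σ₀²)/(σ₀²σ²) = 112.4341/(22.5625·22.1841); posterior variance σₙ² = σ₀²σ²/(σ² + n·σ₀²) = 22.5625·22.1841/112.4341 = 4.451752.
Posterior SD = √σₙ² = √(22.5625·22.1841/112.4341) = 2.1099.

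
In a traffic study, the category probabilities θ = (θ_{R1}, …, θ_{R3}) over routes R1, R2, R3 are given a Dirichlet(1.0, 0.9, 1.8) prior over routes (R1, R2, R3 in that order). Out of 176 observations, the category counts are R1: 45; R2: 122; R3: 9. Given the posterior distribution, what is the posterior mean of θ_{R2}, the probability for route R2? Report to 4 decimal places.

0.6839

The Dirichlet prior is conjugate to the Multinomial likelihood: each posterior αⱼ = prior αⱼ + observed count nⱼ.
Posterior concentration: (46.0, 122.9, 10.8), total = 179.7.
E[θ_{R2}|data] = α_{R2}/Σα = 122.9/179.7 = 0.6839.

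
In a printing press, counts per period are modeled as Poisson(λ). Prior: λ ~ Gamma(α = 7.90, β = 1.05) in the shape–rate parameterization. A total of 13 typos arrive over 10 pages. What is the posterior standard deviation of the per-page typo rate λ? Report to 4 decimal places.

With a Gamma(shape α, rate β) prior, the Poisson likelihood is conjugate: the posterior is Gamma(α + ΣXᵢ, β + n).
Posterior: Gamma(α+S, β+n) = Gamma(7.90+13, 1.05+10) = Gamma(20.90, 11.05).
SD = √α/β = √20.90/11.05 = 0.4137.

0.4137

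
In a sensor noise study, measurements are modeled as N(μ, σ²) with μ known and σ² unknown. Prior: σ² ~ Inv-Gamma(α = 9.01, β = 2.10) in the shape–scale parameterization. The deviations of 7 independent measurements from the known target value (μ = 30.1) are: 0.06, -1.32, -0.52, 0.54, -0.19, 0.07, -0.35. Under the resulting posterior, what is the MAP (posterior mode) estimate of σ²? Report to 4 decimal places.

0.2469

With known mean μ and an Inverse-Gamma(α, β) prior on σ², the Normal likelihood is conjugate: posterior is Inv-Gamma(α + n/2, β + Σ(xᵢ−μ)²/2).
Σ(xᵢ−μ)² = (0.06)² + (-1.32)² + (-0.52)² + (0.54)² + (-0.19)² + (0.07)² + (-0.35)² = 2.4715.
Posterior: Inv-Gamma(9.01 + 7/2, 2.10 + 2.4715/2) = Inv-Gamma(12.51, 3.33575).
Mode = β/(α+1) = 3.33575/13.51 = 0.2469.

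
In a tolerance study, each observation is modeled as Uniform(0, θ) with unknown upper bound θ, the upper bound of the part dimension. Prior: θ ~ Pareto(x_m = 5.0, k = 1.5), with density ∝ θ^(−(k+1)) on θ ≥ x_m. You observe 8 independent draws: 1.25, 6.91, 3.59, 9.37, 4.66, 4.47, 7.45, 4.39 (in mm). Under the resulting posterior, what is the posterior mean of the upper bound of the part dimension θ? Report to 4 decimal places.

A Pareto(scale x_m, shape k) prior on the upper bound θ of Uniform(0, θ) is conjugate: posterior is Pareto(max(x_m, max xᵢ), k + n).
Sample maximum = 9.37; prior scale x_m = 5.0 → posterior scale = max = 9.37.
Posterior shape = 1.5 + 8 = 9.5.
E[θ|data] = k·x_m/(k−1) = 9.5·9.37/8.5 = 10.4724.

10.4724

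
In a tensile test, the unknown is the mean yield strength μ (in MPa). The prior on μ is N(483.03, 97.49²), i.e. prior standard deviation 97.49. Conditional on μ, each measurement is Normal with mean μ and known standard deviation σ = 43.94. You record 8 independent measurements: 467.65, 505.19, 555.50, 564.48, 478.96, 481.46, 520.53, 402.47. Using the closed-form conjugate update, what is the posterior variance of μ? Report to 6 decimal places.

235.363910

For Normal data with known variance σ², a Normal(μ₀, σ₀²) prior on μ is conjugate. Posterior precision = 1/σ₀² + n/σ²; posterior mean is the precision-weighted average of μ₀ and x̄.
σ₀² = 97.49² = 9504.3001, σ² = 43.94² = 1930.7236; σ² + n·σ₀² = 1930.7236 + 8·9504.3001 = 77965.1244.
Posterior precision = 1/σ₀² + n/σ² = 1/9504.3001 + 8/1930.7236 = (σ² + n·σ₀²)/(σ₀²σ²) = 77965.1244/(9504.3001·1930.7236); posterior variance σₙ² = σ₀²σ²/(σ² + n·σ₀²) = 9504.3001·1930.7236/77965.1244 = 235.363910.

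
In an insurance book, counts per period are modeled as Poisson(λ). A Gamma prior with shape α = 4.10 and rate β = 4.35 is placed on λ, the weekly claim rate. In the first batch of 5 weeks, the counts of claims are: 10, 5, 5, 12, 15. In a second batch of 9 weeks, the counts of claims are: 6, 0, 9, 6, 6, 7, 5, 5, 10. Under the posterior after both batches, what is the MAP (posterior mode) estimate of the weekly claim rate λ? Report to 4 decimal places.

With a Gamma(shape α, rate β) prior, the Poisson likelihood is conjugate: the posterior is Gamma(α + ΣXᵢ, β + n).
Batch 1: sum of counts S = 47 over n = 5 weeks.
After batch 1: Gamma(α+S, β+n) = Gamma(4.10+47, 4.35+5) = Gamma(51.10, 9.35).
Batch 2: sum of counts S = 54 over n = 9 weeks.
After batch 2: Gamma(α+S, β+n) = Gamma(51.10+54, 9.35+9) = Gamma(105.10, 18.35).
Mode of Gamma(α,β) for α≥1 is (α−1)/β = 104.10/18.35 = 5.6730.

5.6730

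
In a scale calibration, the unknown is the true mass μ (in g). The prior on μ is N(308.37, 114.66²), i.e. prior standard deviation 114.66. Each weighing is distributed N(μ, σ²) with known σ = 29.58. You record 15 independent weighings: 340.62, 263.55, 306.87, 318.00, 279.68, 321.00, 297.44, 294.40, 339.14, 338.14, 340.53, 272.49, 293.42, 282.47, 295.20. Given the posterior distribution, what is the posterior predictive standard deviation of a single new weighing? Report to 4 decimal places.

30.5459

For Normal data with known variance σ², a Normal(μ₀, σ₀²) prior on μ is conjugate. Posterior precision = 1/σ₀² + n/σ²; posterior mean is the precision-weighted average of μ₀ and x̄.
σ₀² = 114.66² = 13146.9156, σ² = 29.58² = 874.9764; σ² + n·σ₀² = 874.9764 + 15·13146.9156 = 198078.7104.
Posterior precision = 1/σ₀² + n/σ² = 1/13146.9156 + 15/874.9764 = (σ² + n·σ₀²)/(σ₀²σ²) = 198078.7104/(13146.9156·874.9764); posterior variance σₙ² = σ₀²σ²/(σ² + n·σ₀²) = 13146.9156·874.9764/198078.7104 = 58.074090.
Predictive variance for one new observation = σₙ² + σ² = 13146.9156·874.9764/198078.7104 + 874.9764 = σ²·(σ₀² + 198078.7104)/198078.7104 = 874.9764·211225.626/198078.7104 = 933.050490; SD = √(874.9764·211225.626/198078.7104) = 30.5459.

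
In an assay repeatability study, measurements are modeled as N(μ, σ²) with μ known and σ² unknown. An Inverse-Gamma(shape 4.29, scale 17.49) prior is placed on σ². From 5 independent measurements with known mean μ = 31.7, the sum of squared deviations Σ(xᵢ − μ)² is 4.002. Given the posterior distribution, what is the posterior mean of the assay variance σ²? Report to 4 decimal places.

3.3663

With known mean μ and an Inverse-Gamma(α, β) prior on σ², the Normal likelihood is conjugate: posterior is Inv-Gamma(α + n/2, β + Σ(xᵢ−μ)²/2).
Posterior: Inv-Gamma(4.29 + 5/2, 17.49 + 4.002/2) = Inv-Gamma(6.79, 19.4910).
E[σ²|data] = β/(α−1) = 19.4910/5.79 = 3.3663.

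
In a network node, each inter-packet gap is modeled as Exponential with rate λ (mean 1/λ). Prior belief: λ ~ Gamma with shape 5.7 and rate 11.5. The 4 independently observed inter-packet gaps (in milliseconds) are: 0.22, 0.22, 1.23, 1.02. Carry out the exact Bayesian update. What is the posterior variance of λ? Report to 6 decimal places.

0.048173

With a Gamma(shape α, rate β) prior on the exponential rate λ, the posterior after n observations with total T = Σxᵢ is Gamma(α+n, β+T).
Sum of observations T = 2.69 milliseconds; n = 4.
Posterior: Gamma(5.7+4, 11.5+2.69) = Gamma(9.7, 14.19).
Var = α/β² = 0.048173.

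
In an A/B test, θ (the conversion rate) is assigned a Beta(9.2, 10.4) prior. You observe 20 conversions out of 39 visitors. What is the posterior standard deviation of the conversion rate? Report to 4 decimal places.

The Beta prior is conjugate to a Binomial/Bernoulli likelihood; the update adds successes to α and failures to β.
Posterior: Beta(α+k, β+n−k) = Beta(9.2+20, 10.4+19) = Beta(29.2, 29.4).
Var = αβ/((α+β)²(α+β+1)) = 29.2·29.4/(58.6²·59.6) = 0.00419458; SD = √0.00419458 = 0.0648.

0.0648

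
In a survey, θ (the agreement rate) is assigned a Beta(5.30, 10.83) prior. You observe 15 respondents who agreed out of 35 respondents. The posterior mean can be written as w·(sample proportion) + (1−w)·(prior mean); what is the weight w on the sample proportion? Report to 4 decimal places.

The Beta prior is conjugate to a Binomial/Bernoulli likelihood; the update adds successes to α and failures to β.
Posterior mean = (α₀+k)/(α₀+β₀+n) = [n/(α₀+β₀+n)]·(k/n) + [(α₀+β₀)/(α₀+β₀+n)]·α₀/(α₀+β₀), so only n and the prior enter the weight.
The weight on the data is w = n/(α₀+β₀+n) = 35/(5.30+10.83+35) = 35/51.13 = 0.6845.

0.6845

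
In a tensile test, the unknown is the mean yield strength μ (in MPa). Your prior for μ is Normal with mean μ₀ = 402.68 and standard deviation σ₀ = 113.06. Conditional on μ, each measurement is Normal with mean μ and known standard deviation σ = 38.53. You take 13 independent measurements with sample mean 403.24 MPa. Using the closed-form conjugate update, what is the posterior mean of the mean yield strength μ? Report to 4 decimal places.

403.2350

For Normal data with known variance σ², a Normal(μ₀, σ₀²) prior on μ is conjugate. Posterior precision = 1/σ₀² + n/σ²; posterior mean is the precision-weighted average of μ₀ and x̄.
n·x̄ = 13·403.24 = 5242.12.
σ₀² = 113.06² = 12782.5636, σ² = 38.53² = 1484.5609; σ² + n·σ₀² = 1484.5609 + 13·12782.5636 = 167657.8877.
Posterior mean = (μ₀/σ₀² + n·x̄/σ²)/(1/σ₀² + n/σ²) = (σ²·μ₀ + σ₀²·n·x̄)/(σ² + n·σ₀²) = (1484.5609·402.68 + 12782.5636·5242.12)/167657.8877 = 67605535.282044/167657.8877 = 403.2350.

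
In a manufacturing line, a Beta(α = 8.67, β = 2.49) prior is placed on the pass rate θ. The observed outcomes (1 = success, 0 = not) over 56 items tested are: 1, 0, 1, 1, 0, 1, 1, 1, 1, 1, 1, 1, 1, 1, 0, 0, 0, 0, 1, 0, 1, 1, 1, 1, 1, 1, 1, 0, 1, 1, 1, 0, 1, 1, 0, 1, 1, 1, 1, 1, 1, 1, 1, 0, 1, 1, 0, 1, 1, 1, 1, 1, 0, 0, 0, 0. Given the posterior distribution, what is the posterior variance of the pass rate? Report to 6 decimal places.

The Beta prior is conjugate to a Binomial/Bernoulli likelihood; the update adds successes to α and failures to β.
Posterior: Beta(α+k, β+n−k) = Beta(8.67+40, 2.49+16) = Beta(48.67, 18.49).
Var = αβ/((α+β)²(α+β+1)) = 48.67·18.49/(67.16²·68.16) = 0.002927.

0.002927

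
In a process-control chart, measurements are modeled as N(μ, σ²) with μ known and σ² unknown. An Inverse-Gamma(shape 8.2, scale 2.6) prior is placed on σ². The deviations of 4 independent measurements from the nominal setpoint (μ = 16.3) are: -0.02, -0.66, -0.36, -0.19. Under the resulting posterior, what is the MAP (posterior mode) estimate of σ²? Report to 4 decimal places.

With known mean μ and an Inverse-Gamma(α, β) prior on σ², the Normal likelihood is conjugate: posterior is Inv-Gamma(α + n/2, β + Σ(xᵢ−μ)²/2).
Σ(xᵢ−μ)² = (-0.02)² + (-0.66)² + (-0.36)² + (-0.19)² = 0.6017.
Posterior: Inv-Gamma(8.2 + 4/2, 2.6 + 0.6017/2) = Inv-Gamma(10.20, 2.90085).
Mode = β/(α+1) = 2.90085/11.20 = 0.2590.

0.2590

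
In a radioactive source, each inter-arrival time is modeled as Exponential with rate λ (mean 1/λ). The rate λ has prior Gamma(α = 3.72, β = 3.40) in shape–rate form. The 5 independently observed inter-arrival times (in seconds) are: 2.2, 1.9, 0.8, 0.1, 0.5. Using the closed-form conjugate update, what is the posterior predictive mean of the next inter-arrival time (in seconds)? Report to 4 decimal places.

1.1528

With a Gamma(shape α, rate β) prior on the exponential rate λ, the posterior after n observations with total T = Σxᵢ is Gamma(α+n, β+T).
Sum of observations T = 5.5 seconds; n = 5.
Posterior: Gamma(3.72+5, 3.40+5.5) = Gamma(8.72, 8.90).
The predictive distribution for the next observation is Lomax; its mean is β/(α−1) = 8.90/7.72 = 1.1528.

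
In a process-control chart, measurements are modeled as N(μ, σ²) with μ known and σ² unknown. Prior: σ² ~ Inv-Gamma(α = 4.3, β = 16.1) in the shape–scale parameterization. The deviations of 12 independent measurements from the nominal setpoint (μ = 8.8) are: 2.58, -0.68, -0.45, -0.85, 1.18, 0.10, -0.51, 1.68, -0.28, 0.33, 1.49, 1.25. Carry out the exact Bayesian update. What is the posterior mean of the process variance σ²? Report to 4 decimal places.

With known mean μ and an Inverse-Gamma(α, β) prior on σ², the Normal likelihood is conjugate: posterior is Inv-Gamma(α + n/2, β + Σ(xᵢ−μ)²/2).
Σ(xᵢ−μ)² = (2.58)² + (-0.68)² + (-0.45)² + (-0.85)² + (1.18)² + (0.10)² + (-0.51)² + (1.68)² + (-0.28)² + (0.33)² + (1.49)² + (1.25)² = 16.4986.
Posterior: Inv-Gamma(4.3 + 12/2, 16.1 + 16.4986/2) = Inv-Gamma(10.30, 24.34930).
E[σ²|data] = β/(α−1) = 24.34930/9.30 = 2.6182.

2.6182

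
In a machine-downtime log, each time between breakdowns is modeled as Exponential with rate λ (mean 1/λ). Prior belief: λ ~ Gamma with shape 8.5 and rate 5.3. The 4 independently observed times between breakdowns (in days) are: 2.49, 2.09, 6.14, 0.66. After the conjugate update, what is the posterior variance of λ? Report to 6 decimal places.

With a Gamma(shape α, rate β) prior on the exponential rate λ, the posterior after n observations with total T = Σxᵢ is Gamma(α+n, β+T).
Sum of observations T = 11.38 days; n = 4.
Posterior: Gamma(8.5+4, 5.3+11.38) = Gamma(12.5, 16.68).
Var = α/β² = 0.044928.

0.044928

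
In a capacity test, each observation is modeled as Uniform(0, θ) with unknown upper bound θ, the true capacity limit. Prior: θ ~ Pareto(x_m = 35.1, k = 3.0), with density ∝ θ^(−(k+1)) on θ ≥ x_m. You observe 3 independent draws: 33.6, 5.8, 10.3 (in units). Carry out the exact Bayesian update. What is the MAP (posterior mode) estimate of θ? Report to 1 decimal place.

A Pareto(scale x_m, shape k) prior on the upper bound θ of Uniform(0, θ) is conjugate: posterior is Pareto(max(x_m, max xᵢ), k + n).
Sample maximum = 33.6; prior scale x_m = 35.1 → posterior scale = max = 35.1.
Posterior shape = 3.0 + 3 = 6.0.
The Pareto density is decreasing on [x_m, ∞), so the mode is x_m = 35.1.

35.1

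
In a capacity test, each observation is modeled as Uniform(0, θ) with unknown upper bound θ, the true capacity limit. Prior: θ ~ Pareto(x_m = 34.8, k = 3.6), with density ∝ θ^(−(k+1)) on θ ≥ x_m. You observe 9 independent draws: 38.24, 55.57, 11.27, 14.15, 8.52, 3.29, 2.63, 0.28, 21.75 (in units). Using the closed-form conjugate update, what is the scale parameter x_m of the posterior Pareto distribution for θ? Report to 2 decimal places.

55.57

A Pareto(scale x_m, shape k) prior on the upper bound θ of Uniform(0, θ) is conjugate: posterior is Pareto(max(x_m, max xᵢ), k + n).
Sample maximum = 55.57; prior scale x_m = 34.8 → posterior scale = max = 55.57.
Posterior shape = 3.6 + 9 = 12.6.
Posterior scale x_m = 55.57.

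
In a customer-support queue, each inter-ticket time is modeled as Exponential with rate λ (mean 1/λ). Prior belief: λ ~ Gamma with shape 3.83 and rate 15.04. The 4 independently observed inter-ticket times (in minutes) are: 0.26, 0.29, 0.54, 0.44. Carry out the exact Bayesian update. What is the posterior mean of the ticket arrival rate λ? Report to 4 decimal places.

With a Gamma(shape α, rate β) prior on the exponential rate λ, the posterior after n observations with total T = Σxᵢ is Gamma(α+n, β+T).
Sum of observations T = 1.53 minutes; n = 4.
Posterior: Gamma(3.83+4, 15.04+1.53) = Gamma(7.83, 16.57).
Posterior mean of λ = α/β = 7.83/16.57 = 0.4725.

0.4725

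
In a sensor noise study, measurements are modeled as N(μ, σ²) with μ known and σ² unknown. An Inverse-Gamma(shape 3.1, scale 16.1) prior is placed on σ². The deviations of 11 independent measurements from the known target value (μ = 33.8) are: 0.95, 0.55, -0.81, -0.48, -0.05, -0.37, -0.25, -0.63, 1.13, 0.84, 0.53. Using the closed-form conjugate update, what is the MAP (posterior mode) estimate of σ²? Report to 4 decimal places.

With known mean μ and an Inverse-Gamma(α, β) prior on σ², the Normal likelihood is conjugate: posterior is Inv-Gamma(α + n/2, β + Σ(xᵢ−μ)²/2).
Σ(xᵢ−μ)² = (0.95)² + (0.55)² + (-0.81)² + (-0.48)² + (-0.05)² + (-0.37)² + (-0.25)² + (-0.63)² + (1.13)² + (0.84)² + (0.53)² = 4.9537.
Posterior: Inv-Gamma(3.1 + 11/2, 16.1 + 4.9537/2) = Inv-Gamma(8.60, 18.57685).
Mode = β/(α+1) = 18.57685/9.60 = 1.9351.

1.9351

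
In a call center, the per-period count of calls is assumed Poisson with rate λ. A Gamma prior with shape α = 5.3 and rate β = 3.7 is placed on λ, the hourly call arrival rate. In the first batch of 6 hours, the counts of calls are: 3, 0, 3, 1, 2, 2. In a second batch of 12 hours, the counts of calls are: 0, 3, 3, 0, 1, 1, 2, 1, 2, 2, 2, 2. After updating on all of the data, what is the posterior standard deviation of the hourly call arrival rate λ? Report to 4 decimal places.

0.2738

With a Gamma(shape α, rate β) prior, the Poisson likelihood is conjugate: the posterior is Gamma(α + ΣXᵢ, β + n).
Batch 1: sum of counts S = 11 over n = 6 hours.
After batch 1: Gamma(α+S, β+n) = Gamma(5.3+11, 3.7+6) = Gamma(16.3, 9.7).
Batch 2: sum of counts S = 19 over n = 12 hours.
After batch 2: Gamma(α+S, β+n) = Gamma(16.3+19, 9.7+12) = Gamma(35.3, 21.7).
SD = √α/β = √35.3/21.7 = 0.2738.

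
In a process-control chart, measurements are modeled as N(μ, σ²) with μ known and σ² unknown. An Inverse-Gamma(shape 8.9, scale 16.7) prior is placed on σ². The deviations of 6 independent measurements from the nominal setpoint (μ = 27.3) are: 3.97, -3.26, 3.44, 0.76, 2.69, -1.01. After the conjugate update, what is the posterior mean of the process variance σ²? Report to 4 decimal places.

3.6906

With known mean μ and an Inverse-Gamma(α, β) prior on σ², the Normal likelihood is conjugate: posterior is Inv-Gamma(α + n/2, β + Σ(xᵢ−μ)²/2).
Σ(xᵢ−μ)² = (3.97)² + (-3.26)² + (3.44)² + (0.76)² + (2.69)² + (-1.01)² = 47.0559.
Posterior: Inv-Gamma(8.9 + 6/2, 16.7 + 47.0559/2) = Inv-Gamma(11.90, 40.22795).
E[σ²|data] = β/(α−1) = 40.22795/10.90 = 3.6906.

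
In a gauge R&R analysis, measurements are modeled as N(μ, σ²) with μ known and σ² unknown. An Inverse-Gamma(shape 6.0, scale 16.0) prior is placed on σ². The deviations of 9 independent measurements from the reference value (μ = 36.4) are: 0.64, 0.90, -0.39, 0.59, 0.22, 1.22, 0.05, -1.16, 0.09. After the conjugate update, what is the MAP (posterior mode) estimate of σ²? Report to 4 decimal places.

1.5919

With known mean μ and an Inverse-Gamma(α, β) prior on σ², the Normal likelihood is conjugate: posterior is Inv-Gamma(α + n/2, β + Σ(xᵢ−μ)²/2).
Σ(xᵢ−μ)² = (0.64)² + (0.90)² + (-0.39)² + (0.59)² + (0.22)² + (1.22)² + (0.05)² + (-1.16)² + (0.09)² = 4.6128.
Posterior: Inv-Gamma(6.0 + 9/2, 16.0 + 4.6128/2) = Inv-Gamma(10.50, 18.30640).
Mode = β/(α+1) = 18.30640/11.50 = 1.5919.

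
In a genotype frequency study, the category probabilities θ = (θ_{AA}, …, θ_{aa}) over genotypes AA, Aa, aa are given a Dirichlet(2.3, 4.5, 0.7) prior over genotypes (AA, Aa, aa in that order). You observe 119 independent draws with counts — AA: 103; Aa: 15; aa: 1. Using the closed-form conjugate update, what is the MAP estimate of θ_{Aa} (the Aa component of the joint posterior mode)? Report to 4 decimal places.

0.1498

The Dirichlet prior is conjugate to the Multinomial likelihood: each posterior αⱼ = prior αⱼ + observed count nⱼ.
Posterior concentration: (105.3, 19.5, 1.7), total = 126.5.
Joint mode component: (α_{Aa}−1)/(Σα−K) = 18.5/123.5 = 0.1498.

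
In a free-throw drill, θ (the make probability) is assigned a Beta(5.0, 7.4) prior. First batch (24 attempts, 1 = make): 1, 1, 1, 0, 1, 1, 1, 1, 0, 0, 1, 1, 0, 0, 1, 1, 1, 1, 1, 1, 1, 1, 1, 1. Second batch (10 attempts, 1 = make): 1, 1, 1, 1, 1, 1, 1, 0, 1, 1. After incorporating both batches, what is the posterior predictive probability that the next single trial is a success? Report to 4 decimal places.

The Beta prior is conjugate to a Binomial/Bernoulli likelihood; the update adds successes to α and failures to β.
After batch 1: Beta(5.0+19, 7.4+5) = Beta(24.0, 12.4).
After batch 2: Beta(24.0+9, 12.4+1) = Beta(33.0, 13.4).
For a single future Bernoulli trial, P(success | data) = α/(α+β) = 0.7112.

0.7112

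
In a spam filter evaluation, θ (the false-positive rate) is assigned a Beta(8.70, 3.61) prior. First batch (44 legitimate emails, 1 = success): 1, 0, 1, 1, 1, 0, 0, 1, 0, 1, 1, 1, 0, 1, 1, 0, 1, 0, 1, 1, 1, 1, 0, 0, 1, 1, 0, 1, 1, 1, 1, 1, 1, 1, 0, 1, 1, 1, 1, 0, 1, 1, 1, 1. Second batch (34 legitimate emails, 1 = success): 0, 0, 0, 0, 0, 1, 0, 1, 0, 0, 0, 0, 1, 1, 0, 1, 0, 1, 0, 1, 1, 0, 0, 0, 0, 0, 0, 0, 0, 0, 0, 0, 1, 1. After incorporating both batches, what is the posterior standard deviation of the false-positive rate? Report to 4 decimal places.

0.0519

The Beta prior is conjugate to a Binomial/Bernoulli likelihood; the update adds successes to α and failures to β.
After batch 1: Beta(8.70+32, 3.61+12) = Beta(40.70, 15.61).
After batch 2: Beta(40.70+10, 15.61+24) = Beta(50.70, 39.61).
Var = αβ/((α+β)²(α+β+1)) = 50.70·39.61/(90.31²·91.31) = 0.00269664; SD = √0.00269664 = 0.0519.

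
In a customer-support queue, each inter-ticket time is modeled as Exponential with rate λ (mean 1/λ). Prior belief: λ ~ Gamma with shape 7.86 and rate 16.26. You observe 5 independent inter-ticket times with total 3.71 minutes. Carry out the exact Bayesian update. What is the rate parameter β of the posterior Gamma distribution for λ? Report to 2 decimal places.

19.97

With a Gamma(shape α, rate β) prior on the exponential rate λ, the posterior after n observations with total T = Σxᵢ is Gamma(α+n, β+T).
Posterior: Gamma(7.86+5, 16.26+3.71) = Gamma(12.86, 19.97).
Posterior β = 19.97.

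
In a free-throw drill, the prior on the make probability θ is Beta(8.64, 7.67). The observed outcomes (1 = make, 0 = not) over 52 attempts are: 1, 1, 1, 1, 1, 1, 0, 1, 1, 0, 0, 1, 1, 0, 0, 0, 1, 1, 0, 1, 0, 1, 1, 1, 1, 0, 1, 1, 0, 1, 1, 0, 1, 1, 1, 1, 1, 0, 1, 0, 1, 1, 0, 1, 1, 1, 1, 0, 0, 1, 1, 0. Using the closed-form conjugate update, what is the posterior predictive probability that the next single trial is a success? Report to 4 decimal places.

0.6389

The Beta prior is conjugate to a Binomial/Bernoulli likelihood; the update adds successes to α and failures to β.
Posterior: Beta(α+k, β+n−k) = Beta(8.64+35, 7.67+17) = Beta(43.64, 24.67).
For a single future Bernoulli trial, P(success | data) = α/(α+β) = 0.6389.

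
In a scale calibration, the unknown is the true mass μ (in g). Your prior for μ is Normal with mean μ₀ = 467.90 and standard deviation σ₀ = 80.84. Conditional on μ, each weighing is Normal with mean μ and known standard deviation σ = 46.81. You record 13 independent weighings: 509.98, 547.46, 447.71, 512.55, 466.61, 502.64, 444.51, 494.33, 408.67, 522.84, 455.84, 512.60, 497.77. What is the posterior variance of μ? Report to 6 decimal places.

For Normal data with known variance σ², a Normal(μ₀, σ₀²) prior on μ is conjugate. Posterior precision = 1/σ₀² + n/σ²; posterior mean is the precision-weighted average of μ₀ and x̄.
σ₀² = 80.84² = 6535.1056, σ² = 46.81² = 2191.1761; σ² + n·σ₀² = 2191.1761 + 13·6535.1056 = 87147.5489.
Posterior precision = 1/σ₀² + n/σ² = 1/6535.1056 + 13/2191.1761 = (σ² + n·σ₀²)/(σ₀²σ²) = 87147.5489/(6535.1056·2191.1761); posterior variance σₙ² = σ₀²σ²/(σ² + n·σ₀²) = 6535.1056·2191.1761/87147.5489 = 164.314056.

164.314056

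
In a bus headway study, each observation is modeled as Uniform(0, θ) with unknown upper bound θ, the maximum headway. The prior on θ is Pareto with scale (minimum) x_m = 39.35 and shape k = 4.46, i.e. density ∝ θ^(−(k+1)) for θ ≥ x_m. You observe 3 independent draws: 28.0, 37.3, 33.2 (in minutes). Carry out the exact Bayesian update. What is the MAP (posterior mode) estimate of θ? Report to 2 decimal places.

39.35

A Pareto(scale x_m, shape k) prior on the upper bound θ of Uniform(0, θ) is conjugate: posterior is Pareto(max(x_m, max xᵢ), k + n).
Sample maximum = 37.3; prior scale x_m = 39.35 → posterior scale = max = 39.35.
Posterior shape = 4.46 + 3 = 7.46.
The Pareto density is decreasing on [x_m, ∞), so the mode is x_m = 39.35.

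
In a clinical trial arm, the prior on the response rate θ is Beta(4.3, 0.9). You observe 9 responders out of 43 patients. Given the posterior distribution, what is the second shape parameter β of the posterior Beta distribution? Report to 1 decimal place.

The Beta prior is conjugate to a Binomial/Bernoulli likelihood; the update adds successes to α and failures to β.
Posterior: Beta(α+k, β+n−k) = Beta(4.3+9, 0.9+34) = Beta(13.3, 34.9).
Posterior β = 34.9.

34.9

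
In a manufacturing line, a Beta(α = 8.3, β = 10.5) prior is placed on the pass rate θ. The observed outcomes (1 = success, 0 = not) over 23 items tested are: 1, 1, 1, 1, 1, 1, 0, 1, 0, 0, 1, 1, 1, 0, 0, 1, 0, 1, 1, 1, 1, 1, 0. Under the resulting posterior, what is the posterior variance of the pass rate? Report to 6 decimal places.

0.005687

The Beta prior is conjugate to a Binomial/Bernoulli likelihood; the update adds successes to α and failures to β.
Posterior: Beta(α+k, β+n−k) = Beta(8.3+16, 10.5+7) = Beta(24.3, 17.5).
Var = αβ/((α+β)²(α+β+1)) = 24.3·17.5/(41.8²·42.8) = 0.005687.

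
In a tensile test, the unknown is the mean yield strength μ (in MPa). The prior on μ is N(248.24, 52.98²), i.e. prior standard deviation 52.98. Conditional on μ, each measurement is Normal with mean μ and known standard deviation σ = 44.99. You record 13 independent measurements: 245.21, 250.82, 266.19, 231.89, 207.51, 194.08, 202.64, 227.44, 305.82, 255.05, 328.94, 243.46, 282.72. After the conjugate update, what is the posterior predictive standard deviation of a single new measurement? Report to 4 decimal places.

46.6006

For Normal data with known variance σ², a Normal(μ₀, σ₀²) prior on μ is conjugate. Posterior precision = 1/σ₀² + n/σ²; posterior mean is the precision-weighted average of μ₀ and x̄.
σ₀² = 52.98² = 2806.8804, σ² = 44.99² = 2024.1001; σ² + n·σ₀² = 2024.1001 + 13·2806.8804 = 38513.5453.
Posterior precision = 1/σ₀² + n/σ² = 1/2806.8804 + 13/2024.1001 = (σ² + n·σ₀²)/(σ₀²σ²) = 38513.5453/(2806.8804·2024.1001); posterior variance σₙ² = σ₀²σ²/(σ² + n·σ₀²) = 2806.8804·2024.1001/38513.5453 = 147.517110.
Predictive variance for one new observation = σₙ² + σ² = 2806.8804·2024.1001/38513.5453 + 2024.1001 = σ²·(σ₀² + 38513.5453)/38513.5453 = 2024.1001·41320.4257/38513.5453 = 2171.617210; SD = √(2024.1001·41320.4257/38513.5453) = 46.6006.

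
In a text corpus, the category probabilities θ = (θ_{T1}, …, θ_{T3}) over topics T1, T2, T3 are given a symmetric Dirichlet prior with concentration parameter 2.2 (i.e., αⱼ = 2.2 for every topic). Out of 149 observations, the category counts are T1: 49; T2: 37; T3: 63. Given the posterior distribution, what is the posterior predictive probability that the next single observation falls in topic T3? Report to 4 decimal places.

0.4190

The Dirichlet prior is conjugate to the Multinomial likelihood: each posterior αⱼ = prior αⱼ + observed count nⱼ.
Posterior concentration: (51.2, 39.2, 65.2), total = 155.6.
P(next = T3 | data) = α_{T3}/Σα = 0.4190.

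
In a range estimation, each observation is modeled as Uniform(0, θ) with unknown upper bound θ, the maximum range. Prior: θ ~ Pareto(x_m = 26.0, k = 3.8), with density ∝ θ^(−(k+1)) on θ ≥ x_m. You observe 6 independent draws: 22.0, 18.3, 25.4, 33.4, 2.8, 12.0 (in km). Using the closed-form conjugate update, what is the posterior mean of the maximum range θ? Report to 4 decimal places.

37.1955

A Pareto(scale x_m, shape k) prior on the upper bound θ of Uniform(0, θ) is conjugate: posterior is Pareto(max(x_m, max xᵢ), k + n).
Sample maximum = 33.4; prior scale x_m = 26.0 → posterior scale = max = 33.4.
Posterior shape = 3.8 + 6 = 9.8.
E[θ|data] = k·x_m/(k−1) = 9.8·33.4/8.8 = 37.1955.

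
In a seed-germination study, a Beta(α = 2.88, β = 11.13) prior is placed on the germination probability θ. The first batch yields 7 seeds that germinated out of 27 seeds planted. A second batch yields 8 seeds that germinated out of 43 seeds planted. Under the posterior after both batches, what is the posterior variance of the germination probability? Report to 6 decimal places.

0.001971

The Beta prior is conjugate to a Binomial/Bernoulli likelihood; the update adds successes to α and failures to β.
After batch 1: Beta(2.88+7, 11.13+20) = Beta(9.88, 31.13).
After batch 2: Beta(9.88+8, 31.13+35) = Beta(17.88, 66.13).
Var = αβ/((α+β)²(α+β+1)) = 17.88·66.13/(84.01²·85.01) = 0.001971.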